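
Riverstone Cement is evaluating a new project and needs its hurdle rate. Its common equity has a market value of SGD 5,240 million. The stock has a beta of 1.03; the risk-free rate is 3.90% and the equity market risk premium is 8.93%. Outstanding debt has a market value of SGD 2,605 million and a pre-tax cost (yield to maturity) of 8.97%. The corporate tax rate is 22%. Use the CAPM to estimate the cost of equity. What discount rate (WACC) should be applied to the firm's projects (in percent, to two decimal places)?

Cost of equity via CAPM: Re = 3.9% + 1.03 × 8.93% = 13.0979%.
Total capital V = 5240 + 2605 = 7845.
Equity: weight = 5240/7845 = 0.6679; cost = 13.0979%.
Debt: weight = 2605/7845 = 0.3321; after-tax cost = 8.97% × (1 − 22%) = 6.9966%.
WACC = 0.6679 × 13.0979% + 0.3321 × 6.9966% = 11.0719%.

11.07%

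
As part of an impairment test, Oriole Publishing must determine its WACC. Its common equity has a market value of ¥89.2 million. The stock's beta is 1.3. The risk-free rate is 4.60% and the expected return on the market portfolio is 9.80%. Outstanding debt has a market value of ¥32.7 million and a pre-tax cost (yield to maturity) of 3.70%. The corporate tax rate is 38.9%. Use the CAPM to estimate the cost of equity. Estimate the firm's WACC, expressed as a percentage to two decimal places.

8.92%

Market risk premium = 9.8% − 4.6% = 5.2%.
Cost of equity via CAPM: Re = 4.6% + 1.3 × 5.2% = 11.3600%.
Total capital V = 89.2 + 32.7 = 121.9.
Equity: weight = 89.2/121.9 = 0.7317; cost = 11.36%.
Debt: weight = 32.7/121.9 = 0.2683; after-tax cost = 3.7% × (1 − 38.9%) = 2.2607%.
WACC = 0.7317 × 11.3600% + 0.2683 × 2.2607% = 8.9191%.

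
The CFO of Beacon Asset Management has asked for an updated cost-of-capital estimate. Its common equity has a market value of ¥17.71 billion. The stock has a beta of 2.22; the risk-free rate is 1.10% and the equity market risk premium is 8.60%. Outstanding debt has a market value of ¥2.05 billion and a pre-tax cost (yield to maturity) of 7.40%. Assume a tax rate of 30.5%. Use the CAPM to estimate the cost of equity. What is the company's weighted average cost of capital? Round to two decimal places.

Cost of equity via CAPM: Re = 1.1% + 2.22 × 8.6% = 20.1920%.
Total capital V = 17.71 + 2.05 = 19.76.
Equity: weight = 17.71/19.76 = 0.8963; cost = 20.192%.
Debt: weight = 2.05/19.76 = 0.1037; after-tax cost = 7.4% × (1 − 30.5%) = 5.1430%.
WACC = 0.8963 × 20.1920% + 0.1037 × 5.1430% = 18.6307%.

18.63%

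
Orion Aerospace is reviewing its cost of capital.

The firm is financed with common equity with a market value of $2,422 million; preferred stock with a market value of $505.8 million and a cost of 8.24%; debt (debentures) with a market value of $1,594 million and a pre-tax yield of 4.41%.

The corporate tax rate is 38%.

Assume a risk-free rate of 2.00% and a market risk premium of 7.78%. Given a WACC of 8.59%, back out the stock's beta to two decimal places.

1.35

Total capital V = 2422 + 505.8 + 1594 = 4521.8.
Equity weight = 2422/4521.8 = 0.5356.
Preferred weight = 505.8/4521.8 = 0.1119.
Debentures weight = 1594/4521.8 = 0.3525.
Debt contribution = 0.3525 × 4.41% × (1 − 38%) = 0.9638%.
Preferred contribution = 0.1119 × 8.24% = 0.9217%.
Required equity contribution = 8.59% − 1.8856% = 6.7044%  ⇒  Re = 12.5170%.
CAPM: 12.5170% = 2.0% + β × 7.78%  ⇒  β = 1.3518.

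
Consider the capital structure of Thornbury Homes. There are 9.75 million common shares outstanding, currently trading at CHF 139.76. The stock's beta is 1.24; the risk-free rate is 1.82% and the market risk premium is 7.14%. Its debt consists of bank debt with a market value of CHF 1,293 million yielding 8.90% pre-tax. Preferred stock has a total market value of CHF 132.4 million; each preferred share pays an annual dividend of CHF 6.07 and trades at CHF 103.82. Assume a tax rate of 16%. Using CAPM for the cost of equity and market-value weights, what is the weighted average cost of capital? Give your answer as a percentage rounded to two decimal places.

Cost of equity via CAPM: Re = 1.82% + 1.24 × 7.14% = 10.6736%.
Cost of preferred: Rp = 6.07 / 103.82 = 5.8467%.
Market value of equity E = 139.76 × 9.75m = 1362.66m.
Total capital V = 1362.66 + 132.4 + 1293 = 2788.06.
Equity: weight = 1362.66/2788.06 = 0.4887; cost = 10.6736%.
Preferred: weight = 132.4/2788.06 = 0.0475; cost = 5.8467%.
Bank debt: weight = 1293/2788.06 = 0.4638; after-tax cost = 8.9% × (1 − 16%) = 7.4760%.
WACC = 0.4887 × 10.6736% + 0.0475 × 5.8467% + 0.4638 × 7.4760% = 8.9614%.

8.96%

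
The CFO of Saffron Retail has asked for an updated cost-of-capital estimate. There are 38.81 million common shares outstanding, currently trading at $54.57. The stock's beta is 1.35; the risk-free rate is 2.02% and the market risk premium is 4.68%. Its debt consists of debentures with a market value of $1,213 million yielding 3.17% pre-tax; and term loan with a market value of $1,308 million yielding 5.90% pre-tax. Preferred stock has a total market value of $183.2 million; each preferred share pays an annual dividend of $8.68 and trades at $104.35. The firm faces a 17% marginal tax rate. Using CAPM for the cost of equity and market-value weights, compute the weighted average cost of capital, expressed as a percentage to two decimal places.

Cost of equity via CAPM: Re = 2.02% + 1.35 × 4.68% = 8.3380%.
Cost of preferred: Rp = 8.68 / 104.35 = 8.3182%.
Market value of equity E = 54.57 × 38.81m = 2117.8617m.
Total capital V = 2117.8617 + 183.2 + 1213 + 1308 = 4822.0617.
Equity: weight = 2117.8617/4822.0617 = 0.4392; cost = 8.338%.
Preferred: weight = 183.2/4822.0617 = 0.0380; cost = 8.3182%.
Debentures: weight = 1213/4822.0617 = 0.2516; after-tax cost = 3.17% × (1 − 17%) = 2.6311%.
Term loan: weight = 1308/4822.0617 = 0.2713; after-tax cost = 5.9% × (1 − 17%) = 4.8970%.
WACC = 0.4392 × 8.3380% + 0.0380 × 8.3182% + 0.2516 × 2.6311% + 0.2713 × 4.8970% = 5.9683%.

5.97%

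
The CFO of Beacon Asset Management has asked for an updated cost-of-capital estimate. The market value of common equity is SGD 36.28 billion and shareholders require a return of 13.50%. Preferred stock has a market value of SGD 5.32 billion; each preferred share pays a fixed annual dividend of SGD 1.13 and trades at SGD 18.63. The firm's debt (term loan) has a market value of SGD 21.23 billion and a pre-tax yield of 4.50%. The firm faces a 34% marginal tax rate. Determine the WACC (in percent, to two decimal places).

Cost of preferred: Rp = 1.13 / 18.63 = 6.0655%.
Total capital V = 36.28 + 5.32 + 21.23 = 62.83.
Equity: weight = 36.28/62.83 = 0.5774; cost = 13.5%.
Preferred: weight = 5.32/62.83 = 0.0847; cost = 6.0655%.
Term loan: weight = 21.23/62.83 = 0.3379; after-tax cost = 4.5% × (1 − 34%) = 2.9700%.
WACC = 0.5774 × 13.5000% + 0.0847 × 6.0655% + 0.3379 × 2.9700% = 9.3125%.

9.31%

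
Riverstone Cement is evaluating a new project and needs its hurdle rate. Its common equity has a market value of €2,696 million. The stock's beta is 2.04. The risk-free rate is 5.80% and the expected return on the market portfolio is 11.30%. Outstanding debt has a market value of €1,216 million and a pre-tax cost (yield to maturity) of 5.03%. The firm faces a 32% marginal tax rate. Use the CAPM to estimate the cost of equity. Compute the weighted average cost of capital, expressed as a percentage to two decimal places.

12.79%

Market risk premium = 11.3% − 5.8% = 5.5%.
Cost of equity via CAPM: Re = 5.8% + 2.04 × 5.5% = 17.0200%.
Total capital V = 2696 + 1216 = 3912.
Equity: weight = 2696/3912 = 0.6892; cost = 17.02%.
Debt: weight = 1216/3912 = 0.3108; after-tax cost = 5.03% × (1 − 32%) = 3.4204%.
WACC = 0.6892 × 17.0200% + 0.3108 × 3.4204% = 12.7927%.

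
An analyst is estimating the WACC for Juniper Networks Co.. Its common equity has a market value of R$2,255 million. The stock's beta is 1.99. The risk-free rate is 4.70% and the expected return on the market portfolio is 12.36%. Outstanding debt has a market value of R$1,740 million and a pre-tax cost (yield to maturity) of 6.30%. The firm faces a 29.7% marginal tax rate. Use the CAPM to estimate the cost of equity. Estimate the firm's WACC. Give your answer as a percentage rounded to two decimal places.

Market risk premium = 12.36% − 4.7% = 7.66%.
Cost of equity via CAPM: Re = 4.7% + 1.99 × 7.66% = 19.9434%.
Total capital V = 2255 + 1740 = 3995.
Equity: weight = 2255/3995 = 0.5645; cost = 19.9434%.
Debt: weight = 1740/3995 = 0.4355; after-tax cost = 6.3% × (1 − 29.7%) = 4.4289%.
WACC = 0.5645 × 19.9434% + 0.4355 × 4.4289% = 13.1861%.

13.19%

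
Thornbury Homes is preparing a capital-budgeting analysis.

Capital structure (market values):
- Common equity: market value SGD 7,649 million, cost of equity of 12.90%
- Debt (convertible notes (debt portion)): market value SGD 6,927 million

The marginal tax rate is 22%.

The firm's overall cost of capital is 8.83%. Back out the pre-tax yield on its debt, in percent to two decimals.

5.56%

Total capital V = 7649 + 6927 = 14576.
Equity weight = 7649/14576 = 0.5248.
Convertible notes (debt portion) weight = 6927/14576 = 0.4752.
Equity contribution = 0.5248 × 12.9% = 6.7695%.
Remaining for debt = 8.83% − 6.7695% = 2.0605%.
Rd × (1 − 22%) × 0.4752 = 2.0605%  ⇒  Rd = 5.5587%.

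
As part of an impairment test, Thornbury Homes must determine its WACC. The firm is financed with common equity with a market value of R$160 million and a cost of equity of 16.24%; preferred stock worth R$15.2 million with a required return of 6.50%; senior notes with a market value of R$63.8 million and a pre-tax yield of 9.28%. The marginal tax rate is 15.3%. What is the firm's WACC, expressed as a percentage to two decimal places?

13.38%

Total capital V = 160 + 15.2 + 63.8 = 239.
Equity: weight = 160/239 = 0.6695; cost = 16.24%.
Preferred: weight = 15.2/239 = 0.0636; cost = 6.5%.
Senior notes: weight = 63.8/239 = 0.2669; after-tax cost = 9.28% × (1 − 15.3%) = 7.8602%.
WACC = 0.6695 × 16.2400% + 0.0636 × 6.5000% + 0.2669 × 7.8602% = 13.3836%.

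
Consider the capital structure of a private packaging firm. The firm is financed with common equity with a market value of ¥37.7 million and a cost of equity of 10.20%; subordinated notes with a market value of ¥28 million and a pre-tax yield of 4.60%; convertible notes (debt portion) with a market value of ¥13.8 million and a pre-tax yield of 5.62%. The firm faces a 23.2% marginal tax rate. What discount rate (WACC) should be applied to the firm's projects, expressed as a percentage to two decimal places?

Total capital V = 37.7 + 28 + 13.8 = 79.5.
Equity: weight = 37.7/79.5 = 0.4742; cost = 10.2%.
Subordinated notes: weight = 28/79.5 = 0.3522; after-tax cost = 4.6% × (1 − 23.2%) = 3.5328%.
Convertible notes (debt portion): weight = 13.8/79.5 = 0.1736; after-tax cost = 5.62% × (1 − 23.2%) = 4.3162%.
WACC = 0.4742 × 10.2000% + 0.3522 × 3.5328% + 0.1736 × 4.3162% = 6.8305%.

6.83%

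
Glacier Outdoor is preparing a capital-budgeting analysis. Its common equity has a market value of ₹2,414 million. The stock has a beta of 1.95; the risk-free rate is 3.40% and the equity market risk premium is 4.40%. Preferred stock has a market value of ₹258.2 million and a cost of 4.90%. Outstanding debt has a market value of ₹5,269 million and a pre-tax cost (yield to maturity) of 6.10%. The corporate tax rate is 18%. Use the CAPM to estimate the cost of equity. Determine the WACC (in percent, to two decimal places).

7.12%

Cost of equity via CAPM: Re = 3.4% + 1.95 × 4.4% = 11.9800%.
Total capital V = 2414 + 258.2 + 5269 = 7941.2.
Equity: weight = 2414/7941.2 = 0.3040; cost = 11.98%.
Preferred: weight = 258.2/7941.2 = 0.0325; cost = 4.9%.
Debt: weight = 5269/7941.2 = 0.6635; after-tax cost = 6.1% × (1 − 18%) = 5.0020%.
WACC = 0.3040 × 11.9800% + 0.0325 × 4.9000% + 0.6635 × 5.0020% = 7.1199%.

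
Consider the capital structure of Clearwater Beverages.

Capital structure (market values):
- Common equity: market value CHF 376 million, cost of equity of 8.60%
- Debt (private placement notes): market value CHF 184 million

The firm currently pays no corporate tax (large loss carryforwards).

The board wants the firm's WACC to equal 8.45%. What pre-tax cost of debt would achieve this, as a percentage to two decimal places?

8.14%

Total capital V = 376 + 184 = 560.
Equity weight = 376/560 = 0.6714.
Private placement notes weight = 184/560 = 0.3286.
Equity contribution = 0.6714 × 8.6% = 5.7743%.
Remaining for debt = 8.45% − 5.7743% = 2.6757%.
Rd × (1 − 0%) × 0.3286 = 2.6757%  ⇒  Rd = 8.1435%.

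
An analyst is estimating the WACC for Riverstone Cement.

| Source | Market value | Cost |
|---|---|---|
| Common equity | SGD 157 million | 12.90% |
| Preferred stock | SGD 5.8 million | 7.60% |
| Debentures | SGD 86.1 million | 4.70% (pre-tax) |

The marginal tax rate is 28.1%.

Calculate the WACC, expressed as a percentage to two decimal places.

9.48%

Total capital V = 157 + 5.8 + 86.1 = 248.9.
Equity: weight = 157/248.9 = 0.6308; cost = 12.9%.
Preferred: weight = 5.8/248.9 = 0.0233; cost = 7.6%.
Debentures: weight = 86.1/248.9 = 0.3459; after-tax cost = 4.7% × (1 − 28.1%) = 3.3793%.
WACC = 0.6308 × 12.9000% + 0.0233 × 7.6000% + 0.3459 × 3.3793% = 9.4831%.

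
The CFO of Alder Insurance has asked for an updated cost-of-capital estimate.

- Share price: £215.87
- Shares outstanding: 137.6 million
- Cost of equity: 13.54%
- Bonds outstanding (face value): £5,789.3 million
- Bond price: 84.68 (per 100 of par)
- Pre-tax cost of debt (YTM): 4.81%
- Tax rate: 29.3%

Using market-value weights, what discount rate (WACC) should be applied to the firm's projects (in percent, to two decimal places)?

Market value of equity E = 215.87 × 137.6m = 29703.712m. Market value of debt D = 5789.3m × 84.68/100 = 4902.37924m.
Total capital V = 29703.712 + 4902.37924 = 34606.09124.
Equity: weight = 29703.712/34606.09124 = 0.8583; cost = 13.54%.
Bonds outstanding: weight = 4902.37924/34606.09124 = 0.1417; after-tax cost = 4.81% × (1 − 29.3%) = 3.4007%.
WACC = 0.8583 × 13.5400% + 0.1417 × 3.4007% = 12.1036%.

12.10%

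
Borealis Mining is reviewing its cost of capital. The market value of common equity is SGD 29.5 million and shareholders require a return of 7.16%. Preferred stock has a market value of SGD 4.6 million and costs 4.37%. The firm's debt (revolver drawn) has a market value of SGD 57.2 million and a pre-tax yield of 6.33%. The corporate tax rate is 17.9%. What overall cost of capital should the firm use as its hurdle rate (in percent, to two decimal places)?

5.79%

Total capital V = 29.5 + 4.6 + 57.2 = 91.3.
Equity: weight = 29.5/91.3 = 0.3231; cost = 7.16%.
Preferred: weight = 4.6/91.3 = 0.0504; cost = 4.37%.
Revolver drawn: weight = 57.2/91.3 = 0.6265; after-tax cost = 6.33% × (1 − 17.9%) = 5.1969%.
WACC = 0.3231 × 7.1600% + 0.0504 × 4.3700% + 0.6265 × 5.1969% = 5.7896%.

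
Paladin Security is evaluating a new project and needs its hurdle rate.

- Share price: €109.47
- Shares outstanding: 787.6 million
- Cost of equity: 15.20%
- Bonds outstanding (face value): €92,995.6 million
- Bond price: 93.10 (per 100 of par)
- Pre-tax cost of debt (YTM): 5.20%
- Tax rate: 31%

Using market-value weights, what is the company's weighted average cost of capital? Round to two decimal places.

Market value of equity E = 109.47 × 787.6m = 86218.572m. Market value of debt D = 92995.6m × 93.1/100 = 86578.9036m.
Total capital V = 86218.572 + 86578.9036 = 172797.4756.
Equity: weight = 86218.572/172797.4756 = 0.4990; cost = 15.2%.
Bonds outstanding: weight = 86578.9036/172797.4756 = 0.5010; after-tax cost = 5.2% × (1 − 31%) = 3.5880%.
WACC = 0.4990 × 15.2000% + 0.5010 × 3.5880% = 9.3819%.

9.38%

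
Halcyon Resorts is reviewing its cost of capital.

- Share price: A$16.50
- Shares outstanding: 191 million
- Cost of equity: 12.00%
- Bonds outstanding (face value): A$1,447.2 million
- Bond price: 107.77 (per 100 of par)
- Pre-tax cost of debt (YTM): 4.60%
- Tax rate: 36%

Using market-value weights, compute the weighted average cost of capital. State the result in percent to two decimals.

9.00%

Market value of equity E = 16.5 × 191m = 3151.5m. Market value of debt D = 1447.2m × 107.77/100 = 1559.64744m.
Total capital V = 3151.5 + 1559.64744 = 4711.14744.
Equity: weight = 3151.5/4711.14744 = 0.6689; cost = 12%.
Bonds outstanding: weight = 1559.64744/4711.14744 = 0.3311; after-tax cost = 4.6% × (1 − 36%) = 2.9440%.
WACC = 0.6689 × 12.0000% + 0.3311 × 2.9440% = 9.0020%.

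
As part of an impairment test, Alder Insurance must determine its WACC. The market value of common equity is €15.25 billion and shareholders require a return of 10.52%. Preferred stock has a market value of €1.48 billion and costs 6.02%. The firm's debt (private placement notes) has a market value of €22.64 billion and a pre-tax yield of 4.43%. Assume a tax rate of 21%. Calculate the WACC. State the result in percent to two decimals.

6.31%

Total capital V = 15.25 + 1.48 + 22.64 = 39.37.
Equity: weight = 15.25/39.37 = 0.3874; cost = 10.52%.
Preferred: weight = 1.48/39.37 = 0.0376; cost = 6.02%.
Private placement notes: weight = 22.64/39.37 = 0.5751; after-tax cost = 4.43% × (1 − 21%) = 3.4997%.
WACC = 0.3874 × 10.5200% + 0.0376 × 6.0200% + 0.5751 × 3.4997% = 6.3138%.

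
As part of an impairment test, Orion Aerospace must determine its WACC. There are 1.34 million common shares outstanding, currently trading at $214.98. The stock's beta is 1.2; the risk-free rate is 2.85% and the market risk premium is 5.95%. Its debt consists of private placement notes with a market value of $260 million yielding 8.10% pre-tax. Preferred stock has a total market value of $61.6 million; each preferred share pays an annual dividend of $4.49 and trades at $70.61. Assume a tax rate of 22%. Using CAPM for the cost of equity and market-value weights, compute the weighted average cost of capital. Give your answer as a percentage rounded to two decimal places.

Cost of equity via CAPM: Re = 2.85% + 1.2 × 5.95% = 9.9900%.
Cost of preferred: Rp = 4.49 / 70.61 = 6.3589%.
Market value of equity E = 214.98 × 1.34m = 288.0732m.
Total capital V = 288.0732 + 61.6 + 260 = 609.6732.
Equity: weight = 288.0732/609.6732 = 0.4725; cost = 9.99%.
Preferred: weight = 61.6/609.6732 = 0.1010; cost = 6.3589%.
Private placement notes: weight = 260/609.6732 = 0.4265; after-tax cost = 8.1% × (1 − 22%) = 6.3180%.
WACC = 0.4725 × 9.9900% + 0.1010 × 6.3589% + 0.4265 × 6.3180% = 8.0572%.

8.06%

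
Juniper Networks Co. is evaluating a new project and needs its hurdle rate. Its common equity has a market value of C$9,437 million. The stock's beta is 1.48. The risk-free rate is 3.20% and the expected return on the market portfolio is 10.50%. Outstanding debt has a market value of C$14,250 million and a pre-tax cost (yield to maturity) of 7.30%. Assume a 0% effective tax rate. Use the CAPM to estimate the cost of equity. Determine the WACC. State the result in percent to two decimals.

Market risk premium = 10.5% − 3.2% = 7.3%.
Cost of equity via CAPM: Re = 3.2% + 1.48 × 7.3% = 14.0040%.
Total capital V = 9437 + 14250 = 23687.
Equity: weight = 9437/23687 = 0.3984; cost = 14.004%.
Debt: weight = 14250/23687 = 0.6016; after-tax cost = 7.3% × (1 − 0%) = 7.3000%.
WACC = 0.3984 × 14.0040% + 0.6016 × 7.3000% = 9.9709%.

9.97%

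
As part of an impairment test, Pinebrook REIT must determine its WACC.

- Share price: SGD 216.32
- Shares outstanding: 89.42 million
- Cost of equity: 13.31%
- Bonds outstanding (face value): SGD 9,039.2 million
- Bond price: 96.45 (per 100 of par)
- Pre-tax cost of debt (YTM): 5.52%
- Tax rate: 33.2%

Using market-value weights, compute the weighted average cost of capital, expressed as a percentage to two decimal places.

10.32%

Market value of equity E = 216.32 × 89.42m = 19343.3344m. Market value of debt D = 9039.2m × 96.45/100 = 8718.3084m.
Total capital V = 19343.3344 + 8718.3084 = 28061.6428.
Equity: weight = 19343.3344/28061.6428 = 0.6893; cost = 13.31%.
Bonds outstanding: weight = 8718.3084/28061.6428 = 0.3107; after-tax cost = 5.52% × (1 − 33.2%) = 3.6874%.
WACC = 0.6893 × 13.3100% + 0.3107 × 3.6874% = 10.3204%.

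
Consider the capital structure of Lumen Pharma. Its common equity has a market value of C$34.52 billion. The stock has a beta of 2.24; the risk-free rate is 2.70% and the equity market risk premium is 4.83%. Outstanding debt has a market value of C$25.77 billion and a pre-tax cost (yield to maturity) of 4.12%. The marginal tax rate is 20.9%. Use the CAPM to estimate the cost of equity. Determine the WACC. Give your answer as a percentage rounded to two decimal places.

9.13%

Cost of equity via CAPM: Re = 2.7% + 2.24 × 4.83% = 13.5192%.
Total capital V = 34.52 + 25.77 = 60.29.
Equity: weight = 34.52/60.29 = 0.5726; cost = 13.5192%.
Debt: weight = 25.77/60.29 = 0.4274; after-tax cost = 4.12% × (1 − 20.9%) = 3.2589%.
WACC = 0.5726 × 13.5192% + 0.4274 × 3.2589% = 9.1336%.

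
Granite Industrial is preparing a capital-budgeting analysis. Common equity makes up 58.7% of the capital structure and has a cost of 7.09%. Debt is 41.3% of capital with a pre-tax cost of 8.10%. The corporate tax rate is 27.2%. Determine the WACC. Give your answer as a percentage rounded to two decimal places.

After-tax cost of debt = 8.1% × (1 − 27.2%) = 5.8968%.
WACC = 0.587 × 7.0900% + 0.413 × 5.8968% = 6.5972%.

6.60%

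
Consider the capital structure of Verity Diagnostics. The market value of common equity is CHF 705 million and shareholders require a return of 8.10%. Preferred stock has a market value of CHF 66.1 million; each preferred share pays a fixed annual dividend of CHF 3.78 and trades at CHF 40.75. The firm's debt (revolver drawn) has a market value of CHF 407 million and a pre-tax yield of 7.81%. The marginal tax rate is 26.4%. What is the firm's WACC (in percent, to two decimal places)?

7.35%

Cost of preferred: Rp = 3.78 / 40.75 = 9.2761%.
Total capital V = 705 + 66.1 + 407 = 1178.1.
Equity: weight = 705/1178.1 = 0.5984; cost = 8.1%.
Preferred: weight = 66.1/1178.1 = 0.0561; cost = 9.2761%.
Revolver drawn: weight = 407/1178.1 = 0.3455; after-tax cost = 7.81% × (1 − 26.4%) = 5.7482%.
WACC = 0.5984 × 8.1000% + 0.0561 × 9.2761% + 0.3455 × 5.7482% = 7.3535%.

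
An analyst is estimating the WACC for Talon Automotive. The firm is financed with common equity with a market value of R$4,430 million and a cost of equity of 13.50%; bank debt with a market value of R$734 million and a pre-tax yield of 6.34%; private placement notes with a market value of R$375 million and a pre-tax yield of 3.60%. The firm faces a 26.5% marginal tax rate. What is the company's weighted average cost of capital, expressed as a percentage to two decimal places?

Total capital V = 4430 + 734 + 375 = 5539.
Equity: weight = 4430/5539 = 0.7998; cost = 13.5%.
Bank debt: weight = 734/5539 = 0.1325; after-tax cost = 6.34% × (1 − 26.5%) = 4.6599%.
Private placement notes: weight = 375/5539 = 0.0677; after-tax cost = 3.6% × (1 − 26.5%) = 2.6460%.
WACC = 0.7998 × 13.5000% + 0.1325 × 4.6599% + 0.0677 × 2.6460% = 11.5937%.

11.59%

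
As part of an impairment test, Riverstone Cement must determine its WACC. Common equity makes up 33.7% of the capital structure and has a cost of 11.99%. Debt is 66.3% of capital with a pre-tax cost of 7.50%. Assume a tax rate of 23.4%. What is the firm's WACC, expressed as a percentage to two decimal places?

After-tax cost of debt = 7.5% × (1 − 23.4%) = 5.7450%.
WACC = 0.337 × 11.9900% + 0.663 × 5.7450% = 7.8496%.

7.85%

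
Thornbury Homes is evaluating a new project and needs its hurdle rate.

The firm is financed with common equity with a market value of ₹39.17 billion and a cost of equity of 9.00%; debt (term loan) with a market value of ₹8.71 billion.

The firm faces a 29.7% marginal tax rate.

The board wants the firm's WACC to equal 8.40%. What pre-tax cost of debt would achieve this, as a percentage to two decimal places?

8.11%

Total capital V = 39.17 + 8.71 = 47.88.
Equity weight = 39.17/47.88 = 0.8181.
Term loan weight = 8.71/47.88 = 0.1819.
Equity contribution = 0.8181 × 9% = 7.3628%.
Remaining for debt = 8.4% − 7.3628% = 1.0372%.
Rd × (1 − 29.7%) × 0.1819 = 1.0372%  ⇒  Rd = 8.1106%.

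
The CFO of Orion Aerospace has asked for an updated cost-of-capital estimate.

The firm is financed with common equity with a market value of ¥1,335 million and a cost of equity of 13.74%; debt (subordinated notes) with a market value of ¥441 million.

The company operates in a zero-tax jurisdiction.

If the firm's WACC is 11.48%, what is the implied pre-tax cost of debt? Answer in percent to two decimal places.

Total capital V = 1335 + 441 = 1776.
Equity weight = 1335/1776 = 0.7517.
Subordinated notes weight = 441/1776 = 0.2483.
Equity contribution = 0.7517 × 13.74% = 10.3282%.
Remaining for debt = 11.48% − 10.3282% = 1.1518%.
Rd × (1 − 0%) × 0.2483 = 1.1518%  ⇒  Rd = 4.6385%.

4.64%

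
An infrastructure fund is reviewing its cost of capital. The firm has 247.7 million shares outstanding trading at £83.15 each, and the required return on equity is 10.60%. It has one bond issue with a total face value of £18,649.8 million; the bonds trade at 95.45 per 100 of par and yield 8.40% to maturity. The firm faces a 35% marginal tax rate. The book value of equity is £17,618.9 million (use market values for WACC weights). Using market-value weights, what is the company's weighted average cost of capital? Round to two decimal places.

Market value of equity E = 83.15 × 247.7m = 20596.255m. Market value of debt D = 18649.8m × 95.45/100 = 17801.2341m.
Total capital V = 20596.255 + 17801.2341 = 38397.4891.
Equity: weight = 20596.255/38397.4891 = 0.5364; cost = 10.6%.
Bonds outstanding: weight = 17801.2341/38397.4891 = 0.4636; after-tax cost = 8.4% × (1 − 35%) = 5.4600%.
WACC = 0.5364 × 10.6000% + 0.4636 × 5.4600% = 8.2171%.

8.22%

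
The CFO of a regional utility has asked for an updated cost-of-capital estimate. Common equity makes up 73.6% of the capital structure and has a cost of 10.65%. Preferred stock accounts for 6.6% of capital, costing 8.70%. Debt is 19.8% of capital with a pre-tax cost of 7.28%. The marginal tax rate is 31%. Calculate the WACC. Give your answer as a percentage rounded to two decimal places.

9.41%

After-tax cost of debt = 7.28% × (1 − 31%) = 5.0232%.
WACC = 0.736 × 10.6500% + 0.066 × 8.7000% + 0.198 × 5.0232% = 9.4072%.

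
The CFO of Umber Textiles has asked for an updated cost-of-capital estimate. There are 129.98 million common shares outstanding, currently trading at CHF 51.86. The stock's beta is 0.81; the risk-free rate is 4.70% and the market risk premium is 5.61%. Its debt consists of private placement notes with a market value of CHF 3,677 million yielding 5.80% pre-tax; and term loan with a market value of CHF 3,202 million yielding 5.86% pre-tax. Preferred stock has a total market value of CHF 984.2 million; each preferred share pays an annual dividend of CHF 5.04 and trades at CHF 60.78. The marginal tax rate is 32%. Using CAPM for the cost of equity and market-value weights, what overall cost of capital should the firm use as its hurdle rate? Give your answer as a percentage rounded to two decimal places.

6.69%

Cost of equity via CAPM: Re = 4.7% + 0.81 × 5.61% = 9.2441%.
Cost of preferred: Rp = 5.04 / 60.78 = 8.2922%.
Market value of equity E = 51.86 × 129.98m = 6740.7628m.
Total capital V = 6740.7628 + 984.2 + 3677 + 3202 = 14603.9628.
Equity: weight = 6740.7628/14603.9628 = 0.4616; cost = 9.2441%.
Preferred: weight = 984.2/14603.9628 = 0.0674; cost = 8.2922%.
Private placement notes: weight = 3677/14603.9628 = 0.2518; after-tax cost = 5.8% × (1 − 32%) = 3.9440%.
Term loan: weight = 3202/14603.9628 = 0.2193; after-tax cost = 5.86% × (1 − 32%) = 3.9848%.
WACC = 0.4616 × 9.2441% + 0.0674 × 8.2922% + 0.2518 × 3.9440% + 0.2193 × 3.9848% = 6.6924%.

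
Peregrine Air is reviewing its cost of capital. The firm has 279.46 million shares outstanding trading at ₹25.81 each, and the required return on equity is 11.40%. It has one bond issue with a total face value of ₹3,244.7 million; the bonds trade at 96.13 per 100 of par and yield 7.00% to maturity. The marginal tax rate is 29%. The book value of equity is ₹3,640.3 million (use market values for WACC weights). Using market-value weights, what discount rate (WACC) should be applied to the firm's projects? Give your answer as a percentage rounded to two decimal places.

9.46%

Market value of equity E = 25.81 × 279.46m = 7212.8626m. Market value of debt D = 3244.7m × 96.13/100 = 3119.13011m.
Total capital V = 7212.8626 + 3119.13011 = 10331.99271.
Equity: weight = 7212.8626/10331.99271 = 0.6981; cost = 11.4%.
Bonds outstanding: weight = 3119.13011/10331.99271 = 0.3019; after-tax cost = 7% × (1 − 29%) = 4.9700%.
WACC = 0.6981 × 11.4000% + 0.3019 × 4.9700% = 9.4588%.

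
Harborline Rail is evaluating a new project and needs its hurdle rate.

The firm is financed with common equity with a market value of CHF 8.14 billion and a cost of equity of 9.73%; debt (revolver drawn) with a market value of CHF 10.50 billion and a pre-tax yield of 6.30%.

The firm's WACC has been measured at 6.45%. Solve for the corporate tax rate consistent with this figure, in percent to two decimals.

37.98%

Total capital V = 8.14 + 10.5 = 18.64.
Equity weight = 8.14/18.64 = 0.4367.
Revolver drawn weight = 10.5/18.64 = 0.5633.
Equity contribution = 0.4367 × 9.73% = 4.2490%.
Debt contribution must be 6.45% − 4.2490% = 2.2010%.
0.5633 × 6.3% × (1 − T) = 2.2010%  ⇒  (1 − T) = 0.6202.
T = 37.9807%.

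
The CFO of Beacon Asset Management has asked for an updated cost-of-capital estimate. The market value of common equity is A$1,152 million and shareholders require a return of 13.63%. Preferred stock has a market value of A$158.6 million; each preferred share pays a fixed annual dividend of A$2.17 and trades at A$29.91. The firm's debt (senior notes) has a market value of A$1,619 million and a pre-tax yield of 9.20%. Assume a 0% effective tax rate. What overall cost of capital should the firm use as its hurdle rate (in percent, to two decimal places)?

10.84%

Cost of preferred: Rp = 2.17 / 29.91 = 7.2551%.
Total capital V = 1152 + 158.6 + 1619 = 2929.6.
Equity: weight = 1152/2929.6 = 0.3932; cost = 13.63%.
Preferred: weight = 158.6/2929.6 = 0.0541; cost = 7.2551%.
Senior notes: weight = 1619/2929.6 = 0.5526; after-tax cost = 9.2% × (1 − 0%) = 9.2000%.
WACC = 0.3932 × 13.6300% + 0.0541 × 7.2551% + 0.5526 × 9.2000% = 10.8367%.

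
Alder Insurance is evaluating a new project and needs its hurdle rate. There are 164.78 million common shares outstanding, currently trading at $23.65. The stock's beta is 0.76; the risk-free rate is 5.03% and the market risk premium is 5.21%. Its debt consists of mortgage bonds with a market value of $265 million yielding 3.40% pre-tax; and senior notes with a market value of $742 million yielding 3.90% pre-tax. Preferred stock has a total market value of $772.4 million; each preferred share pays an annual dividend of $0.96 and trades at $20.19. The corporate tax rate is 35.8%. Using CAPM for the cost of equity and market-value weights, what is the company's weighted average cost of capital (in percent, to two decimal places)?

7.25%

Cost of equity via CAPM: Re = 5.03% + 0.76 × 5.21% = 8.9896%.
Cost of preferred: Rp = 0.96 / 20.19 = 4.7548%.
Market value of equity E = 23.65 × 164.78m = 3897.047m.
Total capital V = 3897.047 + 772.4 + 265 + 742 = 5676.447.
Equity: weight = 3897.047/5676.447 = 0.6865; cost = 8.9896%.
Preferred: weight = 772.4/5676.447 = 0.1361; cost = 4.7548%.
Mortgage bonds: weight = 265/5676.447 = 0.0467; after-tax cost = 3.4% × (1 − 35.8%) = 2.1828%.
Senior notes: weight = 742/5676.447 = 0.1307; after-tax cost = 3.9% × (1 − 35.8%) = 2.5038%.
WACC = 0.6865 × 8.9896% + 0.1361 × 4.7548% + 0.0467 × 2.1828% + 0.1307 × 2.5038% = 7.2478%.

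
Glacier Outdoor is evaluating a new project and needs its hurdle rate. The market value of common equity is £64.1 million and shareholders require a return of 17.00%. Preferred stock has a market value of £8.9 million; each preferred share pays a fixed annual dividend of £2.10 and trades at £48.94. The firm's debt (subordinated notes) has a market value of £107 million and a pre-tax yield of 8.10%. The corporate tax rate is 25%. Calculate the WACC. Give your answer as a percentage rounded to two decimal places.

9.88%

Cost of preferred: Rp = 2.1 / 48.94 = 4.2910%.
Total capital V = 64.1 + 8.9 + 107 = 180.
Equity: weight = 64.1/180 = 0.3561; cost = 17%.
Preferred: weight = 8.9/180 = 0.0494; cost = 4.291%.
Subordinated notes: weight = 107/180 = 0.5944; after-tax cost = 8.1% × (1 − 25%) = 6.0750%.
WACC = 0.3561 × 17.0000% + 0.0494 × 4.2910% + 0.5944 × 6.0750% = 9.8773%.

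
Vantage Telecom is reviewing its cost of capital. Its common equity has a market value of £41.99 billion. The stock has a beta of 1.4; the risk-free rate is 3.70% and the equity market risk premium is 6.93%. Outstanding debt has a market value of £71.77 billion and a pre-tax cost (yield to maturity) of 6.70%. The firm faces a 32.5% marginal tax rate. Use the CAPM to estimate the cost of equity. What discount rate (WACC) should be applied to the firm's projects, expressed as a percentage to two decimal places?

7.80%

Cost of equity via CAPM: Re = 3.7% + 1.4 × 6.93% = 13.4020%.
Total capital V = 41.99 + 71.77 = 113.76.
Equity: weight = 41.99/113.76 = 0.3691; cost = 13.402%.
Debt: weight = 71.77/113.76 = 0.6309; after-tax cost = 6.7% × (1 − 32.5%) = 4.5225%.
WACC = 0.3691 × 13.4020% + 0.6309 × 4.5225% = 7.8000%.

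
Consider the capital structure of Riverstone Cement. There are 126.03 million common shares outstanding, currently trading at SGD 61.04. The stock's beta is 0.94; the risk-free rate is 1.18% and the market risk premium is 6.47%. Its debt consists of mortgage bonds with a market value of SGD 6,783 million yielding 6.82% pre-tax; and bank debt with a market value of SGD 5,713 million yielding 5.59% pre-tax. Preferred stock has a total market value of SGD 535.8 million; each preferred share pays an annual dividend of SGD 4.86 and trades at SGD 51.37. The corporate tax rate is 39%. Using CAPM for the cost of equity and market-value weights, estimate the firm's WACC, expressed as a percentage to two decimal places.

Cost of equity via CAPM: Re = 1.18% + 0.94 × 6.47% = 7.2618%.
Cost of preferred: Rp = 4.86 / 51.37 = 9.4608%.
Market value of equity E = 61.04 × 126.03m = 7692.8712m.
Total capital V = 7692.8712 + 535.8 + 6783 + 5713 = 20724.6712.
Equity: weight = 7692.8712/20724.6712 = 0.3712; cost = 7.2618%.
Preferred: weight = 535.8/20724.6712 = 0.0259; cost = 9.4608%.
Mortgage bonds: weight = 6783/20724.6712 = 0.3273; after-tax cost = 6.82% × (1 − 39%) = 4.1602%.
Bank debt: weight = 5713/20724.6712 = 0.2757; after-tax cost = 5.59% × (1 − 39%) = 3.4099%.
WACC = 0.3712 × 7.2618% + 0.0259 × 9.4608% + 0.3273 × 4.1602% + 0.2757 × 3.4099% = 5.2417%.

5.24%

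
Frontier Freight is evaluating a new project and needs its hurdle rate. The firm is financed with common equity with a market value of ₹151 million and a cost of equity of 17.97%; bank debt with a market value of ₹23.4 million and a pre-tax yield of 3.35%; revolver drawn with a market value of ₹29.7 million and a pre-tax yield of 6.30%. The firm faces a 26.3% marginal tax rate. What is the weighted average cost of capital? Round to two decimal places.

Total capital V = 151 + 23.4 + 29.7 = 204.1.
Equity: weight = 151/204.1 = 0.7398; cost = 17.97%.
Bank debt: weight = 23.4/204.1 = 0.1146; after-tax cost = 3.35% × (1 − 26.3%) = 2.4689%.
Revolver drawn: weight = 29.7/204.1 = 0.1455; after-tax cost = 6.3% × (1 − 26.3%) = 4.6431%.
WACC = 0.7398 × 17.9700% + 0.1146 × 2.4689% + 0.1455 × 4.6431% = 14.2535%.

14.25%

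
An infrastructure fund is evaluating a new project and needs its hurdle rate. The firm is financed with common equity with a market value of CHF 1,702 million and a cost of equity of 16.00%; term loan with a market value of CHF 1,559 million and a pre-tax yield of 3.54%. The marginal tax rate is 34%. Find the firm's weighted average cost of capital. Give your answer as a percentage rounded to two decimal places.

Total capital V = 1702 + 1559 = 3261.
Equity: weight = 1702/3261 = 0.5219; cost = 16%.
Term loan: weight = 1559/3261 = 0.4781; after-tax cost = 3.54% × (1 − 34%) = 2.3364%.
WACC = 0.5219 × 16.0000% + 0.4781 × 2.3364% = 9.4678%.

9.47%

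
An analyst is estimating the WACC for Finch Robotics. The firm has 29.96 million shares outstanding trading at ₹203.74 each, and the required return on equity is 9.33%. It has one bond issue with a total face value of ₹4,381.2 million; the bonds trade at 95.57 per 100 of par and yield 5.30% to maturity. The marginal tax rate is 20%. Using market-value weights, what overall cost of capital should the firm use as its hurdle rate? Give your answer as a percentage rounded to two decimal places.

Market value of equity E = 203.74 × 29.96m = 6104.0504m. Market value of debt D = 4381.2m × 95.57/100 = 4187.11284m.
Total capital V = 6104.0504 + 4187.11284 = 10291.16324.
Equity: weight = 6104.0504/10291.16324 = 0.5931; cost = 9.33%.
Bonds outstanding: weight = 4187.11284/10291.16324 = 0.4069; after-tax cost = 5.3% × (1 − 20%) = 4.2400%.
WACC = 0.5931 × 9.3300% + 0.4069 × 4.2400% = 7.2591%.

7.26%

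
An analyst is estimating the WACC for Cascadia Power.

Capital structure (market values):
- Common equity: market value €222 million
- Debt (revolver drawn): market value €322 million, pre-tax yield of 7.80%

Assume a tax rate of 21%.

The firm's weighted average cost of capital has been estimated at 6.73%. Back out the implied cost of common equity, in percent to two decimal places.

Total capital V = 222 + 322 = 544.
Equity weight = 222/544 = 0.4081.
Revolver drawn weight = 322/544 = 0.5919.
Debt contribution = 0.5919 × 7.8% × (1 − 21%) = 3.6474%.
Required equity contribution = 6.73% − 3.6474% = 3.0826%.
Re = 3.0826% / 0.4081 = 7.5539%.

7.55%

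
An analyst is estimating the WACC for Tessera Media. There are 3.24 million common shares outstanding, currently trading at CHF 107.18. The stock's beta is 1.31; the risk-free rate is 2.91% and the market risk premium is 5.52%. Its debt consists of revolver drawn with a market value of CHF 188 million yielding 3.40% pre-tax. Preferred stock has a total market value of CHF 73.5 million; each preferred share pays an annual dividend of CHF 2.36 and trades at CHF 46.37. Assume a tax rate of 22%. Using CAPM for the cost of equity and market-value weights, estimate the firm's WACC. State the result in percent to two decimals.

7.22%

Cost of equity via CAPM: Re = 2.91% + 1.31 × 5.52% = 10.1412%.
Cost of preferred: Rp = 2.36 / 46.37 = 5.0895%.
Market value of equity E = 107.18 × 3.24m = 347.2632m.
Total capital V = 347.2632 + 73.5 + 188 = 608.7632.
Equity: weight = 347.2632/608.7632 = 0.5704; cost = 10.1412%.
Preferred: weight = 73.5/608.7632 = 0.1207; cost = 5.0895%.
Revolver drawn: weight = 188/608.7632 = 0.3088; after-tax cost = 3.4% × (1 − 22%) = 2.6520%.
WACC = 0.5704 × 10.1412% + 0.1207 × 5.0895% + 0.3088 × 2.6520% = 7.2184%.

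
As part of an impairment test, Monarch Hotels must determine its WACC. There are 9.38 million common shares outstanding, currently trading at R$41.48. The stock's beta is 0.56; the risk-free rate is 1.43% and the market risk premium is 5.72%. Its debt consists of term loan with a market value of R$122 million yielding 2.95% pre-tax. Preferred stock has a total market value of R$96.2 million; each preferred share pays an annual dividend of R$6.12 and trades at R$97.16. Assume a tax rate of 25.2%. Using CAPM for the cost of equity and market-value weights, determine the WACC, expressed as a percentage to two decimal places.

Cost of equity via CAPM: Re = 1.43% + 0.56 × 5.72% = 4.6332%.
Cost of preferred: Rp = 6.12 / 97.16 = 6.2989%.
Market value of equity E = 41.48 × 9.38m = 389.0824m.
Total capital V = 389.0824 + 96.2 + 122 = 607.2824.
Equity: weight = 389.0824/607.2824 = 0.6407; cost = 4.6332%.
Preferred: weight = 96.2/607.2824 = 0.1584; cost = 6.2989%.
Term loan: weight = 122/607.2824 = 0.2009; after-tax cost = 2.95% × (1 − 25.2%) = 2.2066%.
WACC = 0.6407 × 4.6332% + 0.1584 × 6.2989% + 0.2009 × 2.2066% = 4.4096%.

4.41%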